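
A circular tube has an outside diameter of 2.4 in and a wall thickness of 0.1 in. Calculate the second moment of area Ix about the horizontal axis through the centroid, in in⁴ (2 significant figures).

Split into non-overlapping primitives; take the origin at the lower-left of the bounding box.
Outer circle: ⌀2.4, A = 4.524 in², y = 1.2 in, Ī = 1.629 in⁴.
Bore (subtracted): ⌀2.2, A = 3.801 in², y = 1.2 in, Ī = 1.15 in⁴.
By symmetry the centroid is at mid-height, ȳ = 1.2 in.
All pieces are centred on the horizontal axis through the centroid, so I = ΣĪ (holes subtracted) = 0.4787 in⁴.

Ix ≈ 0.48 in⁴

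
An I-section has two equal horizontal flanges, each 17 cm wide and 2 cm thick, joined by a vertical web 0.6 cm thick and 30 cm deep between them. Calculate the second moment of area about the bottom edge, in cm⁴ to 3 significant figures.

I_base ≈ 4.36 × 10⁴ cm⁴

Decompose the section into non-overlapping parts with the origin at the bottom-left of its bounding rectangle.
Bottom flange: 17 × 2, A = 34 cm², y = 1 cm, Ī = 11.333 cm⁴.
Web: 0.6 × 30, A = 18 cm², y = 17 cm, Ī = 1 350 cm⁴.
Top flange: 17 × 2, A = 34 cm², y = 33 cm, Ī = 11.333 cm⁴.
Transfer each piece to the bottom edge using Ī + A·d² with d = y − 0:
  bottom flange: d = 1 cm → contributes +45.333 cm⁴
  web: d = 17 cm → contributes +6 552 cm⁴
  top flange: d = 33 cm → contributes +37 037 cm⁴
Total I = 43 635 cm⁴.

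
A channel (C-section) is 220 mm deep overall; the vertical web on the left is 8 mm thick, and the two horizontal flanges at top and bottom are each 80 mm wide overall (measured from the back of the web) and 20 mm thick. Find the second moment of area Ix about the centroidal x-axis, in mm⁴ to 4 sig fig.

Treat the section as a set of non-overlapping primitives; coordinates are from the bounding-box lower-left.
Web: 8 × 220, A = 1 760 mm², y = 110 mm, Ī = 7 098 667 mm⁴.
Top flange (beyond web): 72 × 20, A = 1 440 mm², y = 210 mm, Ī = 48 000 mm⁴.
Bottom flange (beyond web): 72 × 20, A = 1 440 mm², y = 10 mm, Ī = 48 000 mm⁴.
By symmetry the centroid is at mid-height, ȳ = 110 mm.
Transfer each piece to the centroidal x-axis using Ī + A·d² with d = y − 110:
  web: d = 0 mm → contributes +7 098 667 mm⁴
  top flange (beyond web): d = 100 mm → contributes +14 448 000 mm⁴
  bottom flange (beyond web): d = -100 mm → contributes +14 448 000 mm⁴
Total I = 35 994 667 mm⁴.

Ix ≈ 3.599 × 10⁷ mm⁴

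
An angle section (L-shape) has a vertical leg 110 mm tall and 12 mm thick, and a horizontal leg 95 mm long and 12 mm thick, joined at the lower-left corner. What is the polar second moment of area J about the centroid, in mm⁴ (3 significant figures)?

Treat the section as a set of non-overlapping primitives; coordinates are from the bounding-box lower-left.
Vertical leg: 12 × 110, A = 1 320 mm², y = 55 mm, Ī = 1 331 000 mm⁴.
Horizontal leg (remainder): 83 × 12, A = 996 mm², y = 6 mm, Ī = 11 952 mm⁴.
Centroid: ȳ = ΣA·y / ΣA = 33.927 mm.
Transfer each piece to the centroidal x-axis using Ī + A·d² with d = y − 33.927:
  vertical leg: d = 21.073 mm → contributes +1 917 149 mm⁴
  horizontal leg (remainder): d = -27.927 mm → contributes +788 775 mm⁴
Total I = 2 705 924 mm⁴.
For the y-axis: x̄ = 26.427 mm.
Repeating about the centroidal y-axis gives I_y = 1 868 429 mm⁴.
Polar second moment: J = I_x + I_y = 4 574 353 mm⁴.

J ≈ 4.57 × 10⁶ mm⁴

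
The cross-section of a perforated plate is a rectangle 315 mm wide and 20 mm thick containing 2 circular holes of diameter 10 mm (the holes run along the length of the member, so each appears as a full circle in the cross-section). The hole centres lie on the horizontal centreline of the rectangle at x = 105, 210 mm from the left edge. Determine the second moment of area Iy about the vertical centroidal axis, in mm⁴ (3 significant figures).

Iy ≈ 5.17 × 10⁷ mm⁴

Decompose the section into non-overlapping parts with the origin at the bottom-left of its bounding rectangle.
Plate: 315 × 20, A = 6 300 mm², x = 157.5 mm, Ī = 52 093 125 mm⁴.
Hole 1 (subtracted): ⌀10, A = 78.54 mm², x = 105 mm, Ī = 490.87 mm⁴.
Hole 2 (subtracted): ⌀10, A = 78.54 mm², x = 210 mm, Ī = 490.87 mm⁴.
By symmetry the centroid is at mid-width, x̄ = 157.5 mm.
Transfer each piece to the vertical centroidal axis using Ī + A·d² with d = x − 157.5:
  plate: d = 0 mm → contributes +52 093 125 mm⁴
  hole 1: d = -52.5 mm → contributes −216 966 mm⁴
  hole 2: d = 52.5 mm → contributes −216 966 mm⁴
Total I = 51 659 193 mm⁴.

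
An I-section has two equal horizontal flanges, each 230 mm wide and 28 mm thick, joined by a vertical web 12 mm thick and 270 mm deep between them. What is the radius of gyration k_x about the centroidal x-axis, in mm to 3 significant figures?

Split into non-overlapping primitives; take the origin at the lower-left of the bounding box.
Bottom flange: 230 × 28, A = 6 440 mm², y = 14 mm, Ī = 420 747 mm⁴.
Web: 12 × 270, A = 3 240 mm², y = 163 mm, Ī = 19 683 000 mm⁴.
Top flange: 230 × 28, A = 6 440 mm², y = 312 mm, Ī = 420 747 mm⁴.
By symmetry the centroid is at mid-height, ȳ = 163 mm.
Transfer each piece to the centroidal x-axis using Ī + A·d² with d = y − 163:
  bottom flange: d = -149 mm → contributes +143 395 187 mm⁴
  web: d = 0 mm → contributes +19 683 000 mm⁴
  top flange: d = 149 mm → contributes +143 395 187 mm⁴
Total I = 306 473 373 mm⁴.
Radius of gyration: k = √(I/A) = √(306 473 373 / 16 120) = 137.88 mm.

k_x ≈ 138 mm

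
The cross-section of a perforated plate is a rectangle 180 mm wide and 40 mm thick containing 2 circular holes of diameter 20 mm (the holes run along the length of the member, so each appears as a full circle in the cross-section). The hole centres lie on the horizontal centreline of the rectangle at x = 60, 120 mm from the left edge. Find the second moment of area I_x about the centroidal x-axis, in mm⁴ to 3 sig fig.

I_x ≈ 9.44 × 10⁵ mm⁴

Break the section into simple shapes (no overlaps), measuring from the bottom-left corner of the bounding box.
Plate: 180 × 40, A = 7 200 mm², y = 20 mm, Ī = 960 000 mm⁴.
Hole 1 (subtracted): ⌀20, A = 314.16 mm², y = 20 mm, Ī = 7 854 mm⁴.
Hole 2 (subtracted): ⌀20, A = 314.16 mm², y = 20 mm, Ī = 7 854 mm⁴.
By symmetry the centroid is at mid-height, ȳ = 20 mm.
All pieces are centred on the centroidal x-axis, so I = ΣĪ (holes subtracted) = 944 292 mm⁴.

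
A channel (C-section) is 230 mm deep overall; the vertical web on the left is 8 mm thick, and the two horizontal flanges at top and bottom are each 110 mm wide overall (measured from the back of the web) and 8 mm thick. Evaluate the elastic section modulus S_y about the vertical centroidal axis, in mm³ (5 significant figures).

S_y ≈ 5.0420 × 10⁴ mm³

Treat the section as a set of non-overlapping primitives; coordinates are from the bounding-box lower-left.
Web: 8 × 230, A = 1 840 mm², x = 4 mm, Ī = 9813.333 mm⁴.
Top flange (beyond web): 102 × 8, A = 816 mm², x = 59 mm, Ī = 707 472 mm⁴.
Bottom flange (beyond web): 102 × 8, A = 816 mm², x = 59 mm, Ī = 707 472 mm⁴.
Centroid: x̄ = ΣA·x / ΣA = 29.85253 mm.
Transfer each piece to the vertical centroidal axis using Ī + A·d² with d = x − 29.85253:
  web: d = -25.85253 mm → contributes +1 239 584 mm⁴
  top flange (beyond web): d = 29.14747 mm → contributes +1 400 725 mm⁴
  bottom flange (beyond web): d = 29.14747 mm → contributes +1 400 725 mm⁴
Total I = 4 041 034 mm⁴.
Extreme fibre distance c = 80.14747 mm; S = I/c = 50419.98 mm³.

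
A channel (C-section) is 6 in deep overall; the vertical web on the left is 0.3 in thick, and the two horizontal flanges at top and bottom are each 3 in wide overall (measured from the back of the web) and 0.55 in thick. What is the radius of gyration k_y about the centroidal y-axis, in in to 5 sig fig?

k_y ≈ 0.95380 in

Split into non-overlapping primitives; take the origin at the lower-left of the bounding box.
Web: 0.3 × 6, A = 1.8 in², x = 0.15 in, Ī = 0.0135 in⁴.
Top flange (beyond web): 2.7 × 0.55, A = 1.485 in², x = 1.65 in, Ī = 0.9021375 in⁴.
Bottom flange (beyond web): 2.7 × 0.55, A = 1.485 in², x = 1.65 in, Ī = 0.9021375 in⁴.
Centroid: x̄ = ΣA·x / ΣA = 1.083962 in.
Transfer each piece to the centroidal y-axis using Ī + A·d² with d = x − 1.083962:
  web: d = -0.9339623 in → contributes +1.583614 in⁴
  top flange (beyond web): d = 0.5660377 in → contributes +1.37793 in⁴
  bottom flange (beyond web): d = 0.5660377 in → contributes +1.37793 in⁴
Total I = 4.339473 in⁴.
Radius of gyration: k = √(I/A) = √(4.339473 / 4.77) = 0.9538044 in.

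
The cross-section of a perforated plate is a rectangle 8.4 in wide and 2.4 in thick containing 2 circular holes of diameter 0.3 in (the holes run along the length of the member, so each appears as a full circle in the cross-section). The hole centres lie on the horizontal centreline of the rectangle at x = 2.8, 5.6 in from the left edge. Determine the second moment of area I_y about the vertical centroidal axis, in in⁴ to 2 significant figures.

Treat the section as a set of non-overlapping primitives; coordinates are from the bounding-box lower-left.
Plate: 8.4 × 2.4, A = 20.16 in², x = 4.2 in, Ī = 118.5 in⁴.
Hole 1 (subtracted): ⌀0.3, A = 0.07069 in², x = 2.8 in, Ī = 0.0003976 in⁴.
Hole 2 (subtracted): ⌀0.3, A = 0.07069 in², x = 5.6 in, Ī = 0.0003976 in⁴.
By symmetry the centroid is at mid-width, x̄ = 4.2 in.
Transfer each piece to the vertical centroidal axis using Ī + A·d² with d = x − 4.2:
  plate: d = 0 in → contributes +118.5 in⁴
  hole 1: d = -1.4 in → contributes −0.1389 in⁴
  hole 2: d = 1.4 in → contributes −0.1389 in⁴
Total I = 118.3 in⁴.

I_y ≈ 120 in⁴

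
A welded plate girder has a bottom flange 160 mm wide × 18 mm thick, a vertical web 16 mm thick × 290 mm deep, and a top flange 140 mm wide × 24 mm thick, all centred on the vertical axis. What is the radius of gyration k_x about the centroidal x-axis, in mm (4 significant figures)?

Treat the section as a set of non-overlapping primitives; coordinates are from the bounding-box lower-left.
Bottom plate: 160 × 18, A = 2 880 mm², y = 9 mm, Ī = 77 760 mm⁴.
Web plate: 16 × 290, A = 4 640 mm², y = 163 mm, Ī = 32 518 667 mm⁴.
Top plate: 140 × 24, A = 3 360 mm², y = 320 mm, Ī = 161 280 mm⁴.
Centroid: ȳ = ΣA·y / ΣA = 170.721 mm.
Transfer each piece to the centroidal x-axis using Ī + A·d² with d = y − 170.721:
  bottom plate: d = -161.721 mm → contributes +75 399 980 mm⁴
  web plate: d = -7.72059 mm → contributes +32 795 245 mm⁴
  top plate: d = 149.279 mm → contributes +75 036 672 mm⁴
Total I = 183 231 897 mm⁴.
Radius of gyration: k = √(I/A) = √(183 231 897 / 10 880) = 129.774 mm.

k_x ≈ 129.8 mm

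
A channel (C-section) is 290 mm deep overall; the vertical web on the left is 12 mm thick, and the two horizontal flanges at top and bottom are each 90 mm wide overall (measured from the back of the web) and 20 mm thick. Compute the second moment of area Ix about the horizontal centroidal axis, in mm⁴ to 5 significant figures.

Decompose the section into non-overlapping parts with the origin at the bottom-left of its bounding rectangle.
Web: 12 × 290, A = 3 480 mm², y = 145 mm, Ī = 24 389 000 mm⁴.
Top flange (beyond web): 78 × 20, A = 1 560 mm², y = 280 mm, Ī = 52 000 mm⁴.
Bottom flange (beyond web): 78 × 20, A = 1 560 mm², y = 10 mm, Ī = 52 000 mm⁴.
By symmetry the centroid is at mid-height, ȳ = 145 mm.
Transfer each piece to the horizontal centroidal axis using Ī + A·d² with d = y − 145:
  web: d = 0 mm → contributes +24 389 000 mm⁴
  top flange (beyond web): d = 135 mm → contributes +28 483 000 mm⁴
  bottom flange (beyond web): d = -135 mm → contributes +28 483 000 mm⁴
Total I = 81 355 000 mm⁴.

Ix ≈ 8.1355 × 10⁷ mm⁴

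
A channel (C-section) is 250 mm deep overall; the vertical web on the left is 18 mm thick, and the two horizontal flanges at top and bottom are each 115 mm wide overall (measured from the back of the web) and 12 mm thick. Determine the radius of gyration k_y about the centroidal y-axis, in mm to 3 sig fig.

Split into non-overlapping primitives; take the origin at the lower-left of the bounding box.
Web: 18 × 250, A = 4 500 mm², x = 9 mm, Ī = 121 500 mm⁴.
Top flange (beyond web): 97 × 12, A = 1 164 mm², x = 66.5 mm, Ī = 912 673 mm⁴.
Bottom flange (beyond web): 97 × 12, A = 1 164 mm², x = 66.5 mm, Ī = 912 673 mm⁴.
Centroid: x̄ = ΣA·x / ΣA = 28.605 mm.
Transfer each piece to the centroidal y-axis using Ī + A·d² with d = x − 28.605:
  web: d = -19.605 mm → contributes +1 851 026 mm⁴
  top flange (beyond web): d = 37.895 mm → contributes +2 584 251 mm⁴
  bottom flange (beyond web): d = 37.895 mm → contributes +2 584 251 mm⁴
Total I = 7 019 528 mm⁴.
Radius of gyration: k = √(I/A) = √(7 019 528 / 6 828) = 32.063 mm.

k_y ≈ 32.1 mm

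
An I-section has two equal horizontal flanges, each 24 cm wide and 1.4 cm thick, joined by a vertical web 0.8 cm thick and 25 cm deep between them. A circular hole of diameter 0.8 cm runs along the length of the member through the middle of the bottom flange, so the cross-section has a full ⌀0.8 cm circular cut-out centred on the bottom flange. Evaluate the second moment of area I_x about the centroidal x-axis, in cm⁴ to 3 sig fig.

I_x ≈ 1.27 × 10⁴ cm⁴

Treat the section as a set of non-overlapping primitives; coordinates are from the bounding-box lower-left.
Bottom flange: 24 × 1.4, A = 33.6 cm², y = 0.7 cm, Ī = 5.488 cm⁴.
Web: 0.8 × 25, A = 20 cm², y = 13.9 cm, Ī = 1041.7 cm⁴.
Top flange: 24 × 1.4, A = 33.6 cm², y = 27.1 cm, Ī = 5.488 cm⁴.
Hole (subtracted): ⌀0.8, A = 0.50265 cm², y = 0.7 cm, Ī = 0.020106 cm⁴.
Centroid: ȳ = ΣA·y / ΣA = 13.977 cm.
Transfer each piece to the centroidal x-axis using Ī + A·d² with d = y − 13.977:
  bottom flange: d = -13.277 cm → contributes +5 928 cm⁴
  web: d = -0.076531 cm → contributes +1041.8 cm⁴
  top flange: d = 13.123 cm → contributes +5792.3 cm⁴
  hole: d = -13.277 cm → contributes −88.621 cm⁴
Total I = 12 673 cm⁴.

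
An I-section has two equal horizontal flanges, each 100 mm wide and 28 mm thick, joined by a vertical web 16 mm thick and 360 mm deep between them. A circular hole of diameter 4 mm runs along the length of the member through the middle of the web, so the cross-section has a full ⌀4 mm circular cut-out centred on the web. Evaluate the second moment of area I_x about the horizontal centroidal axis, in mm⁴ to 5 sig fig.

Break the section into simple shapes (no overlaps), measuring from the bottom-left corner of the bounding box.
Bottom flange: 100 × 28, A = 2 800 mm², y = 14 mm, Ī = 182933.3 mm⁴.
Web: 16 × 360, A = 5 760 mm², y = 208 mm, Ī = 62 208 000 mm⁴.
Top flange: 100 × 28, A = 2 800 mm², y = 402 mm, Ī = 182933.3 mm⁴.
Hole (subtracted): ⌀4, A = 12.56637 mm², y = 208 mm, Ī = 12.56637 mm⁴.
By symmetry the centroid is at mid-height, ȳ = 208 mm.
Transfer each piece to the horizontal centroidal axis using Ī + A·d² with d = y − 208:
  bottom flange: d = -194 mm → contributes +105 563 733 mm⁴
  web: d = 0 mm → contributes +62 208 000 mm⁴
  top flange: d = 194 mm → contributes +105 563 733 mm⁴
  hole: d = 0 mm → contributes −12.56637 mm⁴
Total I = 273 335 454 mm⁴.

I_x ≈ 2.7334 × 10⁸ mm⁴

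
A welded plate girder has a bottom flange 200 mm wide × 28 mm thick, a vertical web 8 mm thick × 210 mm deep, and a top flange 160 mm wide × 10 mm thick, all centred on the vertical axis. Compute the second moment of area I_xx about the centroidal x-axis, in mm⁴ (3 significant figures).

Break the section into simple shapes (no overlaps), measuring from the bottom-left corner of the bounding box.
Bottom plate: 200 × 28, A = 5 600 mm², y = 14 mm, Ī = 365 867 mm⁴.
Web plate: 8 × 210, A = 1 680 mm², y = 133 mm, Ī = 6 174 000 mm⁴.
Top plate: 160 × 10, A = 1 600 mm², y = 243 mm, Ī = 13 333 mm⁴.
Centroid: ȳ = ΣA·y / ΣA = 77.775 mm.
Transfer each piece to the centroidal x-axis using Ī + A·d² with d = y − 77.775:
  bottom plate: d = -63.775 mm → contributes +23 142 309 mm⁴
  web plate: d = 55.225 mm → contributes +11 297 707 mm⁴
  top plate: d = 165.23 mm → contributes +43 692 333 mm⁴
Total I = 78 132 350 mm⁴.

I_xx ≈ 7.81 × 10⁷ mm⁴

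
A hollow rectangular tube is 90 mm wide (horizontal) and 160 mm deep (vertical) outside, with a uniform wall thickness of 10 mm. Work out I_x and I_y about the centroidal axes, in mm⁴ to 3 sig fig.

Split into non-overlapping primitives; take the origin at the lower-left of the bounding box.
Outer rectangle: 90 × 160, A = 14 400 mm², y = 80 mm, Ī = 30 720 000 mm⁴.
Inner void (subtracted): 70 × 140, A = 9 800 mm², y = 80 mm, Ī = 16 006 667 mm⁴.
By symmetry the centroid is at mid-height, ȳ = 80 mm.
All pieces are centred on the centroidal x-axis, so I = ΣĪ (holes subtracted) = 14 713 333 mm⁴.
Repeating about the centroidal y-axis gives I_y = 5 718 333 mm⁴.

I_x ≈ 1.47 × 10⁷ mm⁴, I_y ≈ 5.72 × 10⁶ mm⁴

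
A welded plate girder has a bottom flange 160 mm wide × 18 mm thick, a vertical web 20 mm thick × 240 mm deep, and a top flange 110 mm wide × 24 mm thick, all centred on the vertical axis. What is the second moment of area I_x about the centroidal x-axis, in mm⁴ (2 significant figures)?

Treat the section as a set of non-overlapping primitives; coordinates are from the bounding-box lower-left.
Bottom plate: 160 × 18, A = 2 880 mm², y = 9 mm, Ī = 77 760 mm⁴.
Web plate: 20 × 240, A = 4 800 mm², y = 138 mm, Ī = 23 040 000 mm⁴.
Top plate: 110 × 24, A = 2 640 mm², y = 270 mm, Ī = 126 720 mm⁴.
Centroid: ȳ = ΣA·y / ΣA = 135.8 mm.
Transfer each piece to the centroidal x-axis using Ī + A·d² with d = y − 135.8:
  bottom plate: d = -126.8 mm → contributes +46 359 315 mm⁴
  web plate: d = 2.233 mm → contributes +23 063 925 mm⁴
  top plate: d = 134.2 mm → contributes +47 695 242 mm⁴
Total I = 117 118 482 mm⁴.

I_x ≈ 1.2 × 10⁸ mm⁴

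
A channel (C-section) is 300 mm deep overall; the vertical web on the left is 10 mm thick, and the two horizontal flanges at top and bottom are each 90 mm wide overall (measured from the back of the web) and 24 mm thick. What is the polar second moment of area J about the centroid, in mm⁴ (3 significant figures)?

Treat the section as a set of non-overlapping primitives; coordinates are from the bounding-box lower-left.
Web: 10 × 300, A = 3 000 mm², y = 150 mm, Ī = 22 500 000 mm⁴.
Top flange (beyond web): 80 × 24, A = 1 920 mm², y = 288 mm, Ī = 92 160 mm⁴.
Bottom flange (beyond web): 80 × 24, A = 1 920 mm², y = 12 mm, Ī = 92 160 mm⁴.
By symmetry the centroid is at mid-height, ȳ = 150 mm.
Transfer each piece to the centroidal x-axis using Ī + A·d² with d = y − 150:
  web: d = 0 mm → contributes +22 500 000 mm⁴
  top flange (beyond web): d = 138 mm → contributes +36 656 640 mm⁴
  bottom flange (beyond web): d = -138 mm → contributes +36 656 640 mm⁴
Total I = 95 813 280 mm⁴.
For the y-axis: x̄ = 30.263 mm.
Repeating about the centroidal y-axis gives I_y = 5 483 526 mm⁴.
Polar second moment: J = I_x + I_y = 101 296 806 mm⁴.

J ≈ 1.01 × 10⁸ mm⁴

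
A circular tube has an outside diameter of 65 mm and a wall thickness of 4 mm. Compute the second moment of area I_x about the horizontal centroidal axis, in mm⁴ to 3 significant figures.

I_x ≈ 3.58 × 10⁵ mm⁴

Decompose the section into non-overlapping parts with the origin at the bottom-left of its bounding rectangle.
Outer circle: ⌀65, A = 3318.3 mm², y = 32.5 mm, Ī = 876 241 mm⁴.
Bore (subtracted): ⌀57, A = 2551.8 mm², y = 32.5 mm, Ī = 518 166 mm⁴.
By symmetry the centroid is at mid-height, ȳ = 32.5 mm.
All pieces are centred on the horizontal centroidal axis, so I = ΣĪ (holes subtracted) = 358 074 mm⁴.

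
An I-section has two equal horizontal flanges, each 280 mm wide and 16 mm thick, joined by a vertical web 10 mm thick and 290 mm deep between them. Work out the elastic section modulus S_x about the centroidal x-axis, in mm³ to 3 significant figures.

Treat the section as a set of non-overlapping primitives; coordinates are from the bounding-box lower-left.
Bottom flange: 280 × 16, A = 4 480 mm², y = 8 mm, Ī = 95 573 mm⁴.
Web: 10 × 290, A = 2 900 mm², y = 161 mm, Ī = 20 324 167 mm⁴.
Top flange: 280 × 16, A = 4 480 mm², y = 314 mm, Ī = 95 573 mm⁴.
By symmetry the centroid is at mid-height, ȳ = 161 mm.
Transfer each piece to the centroidal x-axis using Ī + A·d² with d = y − 161:
  bottom flange: d = -153 mm → contributes +104 967 893 mm⁴
  web: d = 0 mm → contributes +20 324 167 mm⁴
  top flange: d = 153 mm → contributes +104 967 893 mm⁴
Total I = 230 259 953 mm⁴.
Extreme fibre distance c = 161 mm; S = I/c = 1 430 186 mm³.

S_x ≈ 1.43 × 10⁶ mm³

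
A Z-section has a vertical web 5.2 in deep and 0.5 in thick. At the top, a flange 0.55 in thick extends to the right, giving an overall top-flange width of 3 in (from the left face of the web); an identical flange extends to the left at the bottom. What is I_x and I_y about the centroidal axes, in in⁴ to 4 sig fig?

Split into non-overlapping primitives; take the origin at the lower-left of the bounding box.
Web: 0.5 × 5.2, A = 2.6 in², y = 2.6 in, Ī = 5.85867 in⁴.
Top flange (beyond web): 2.5 × 0.55, A = 1.375 in², y = 4.925 in, Ī = 0.0346615 in⁴.
Bottom flange (beyond web): 2.5 × 0.55, A = 1.375 in², y = 0.275 in, Ī = 0.0346615 in⁴.
Centroid: ȳ = ΣA·y / ΣA = 2.6 in.
Transfer each piece to the centroidal x-axis using Ī + A·d² with d = y − 2.6:
  web: d = 0 in → contributes +5.85867 in⁴
  top flange (beyond web): d = 2.325 in → contributes +7.4674 in⁴
  bottom flange (beyond web): d = -2.325 in → contributes +7.4674 in⁴
Total I = 20.7935 in⁴.
For the y-axis: x̄ = 2.75 in.
Repeating about the centroidal y-axis gives I_y = 7.67396 in⁴.

I_x ≈ 20.79 in⁴, I_y ≈ 7.674 in⁴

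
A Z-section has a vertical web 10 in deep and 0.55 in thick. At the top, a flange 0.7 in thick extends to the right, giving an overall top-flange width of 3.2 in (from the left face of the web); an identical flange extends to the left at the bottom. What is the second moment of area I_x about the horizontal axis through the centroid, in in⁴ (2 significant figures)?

I_x ≈ 130 in⁴

Treat the section as a set of non-overlapping primitives; coordinates are from the bounding-box lower-left.
Web: 0.55 × 10, A = 5.5 in², y = 5 in, Ī = 45.83 in⁴.
Top flange (beyond web): 2.65 × 0.7, A = 1.855 in², y = 9.65 in, Ī = 0.07575 in⁴.
Bottom flange (beyond web): 2.65 × 0.7, A = 1.855 in², y = 0.35 in, Ī = 0.07575 in⁴.
Centroid: ȳ = ΣA·y / ΣA = 5 in.
Transfer each piece to the horizontal axis through the centroid using Ī + A·d² with d = y − 5:
  web: d = 0 in → contributes +45.83 in⁴
  top flange (beyond web): d = 4.65 in → contributes +40.19 in⁴
  bottom flange (beyond web): d = -4.65 in → contributes +40.19 in⁴
Total I = 126.2 in⁴.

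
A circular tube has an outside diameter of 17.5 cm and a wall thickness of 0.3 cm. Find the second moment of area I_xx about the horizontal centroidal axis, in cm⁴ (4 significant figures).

I_xx ≈ 599.7 cm⁴

Decompose the section into non-overlapping parts with the origin at the bottom-left of its bounding rectangle.
Outer circle: ⌀17.5, A = 240.528 cm², y = 8.75 cm, Ī = 4603.86 cm⁴.
Bore (subtracted): ⌀16.9, A = 224.318 cm², y = 8.75 cm, Ī = 4004.21 cm⁴.
By symmetry the centroid is at mid-height, ȳ = 8.75 cm.
All pieces are centred on the horizontal centroidal axis, so I = ΣĪ (holes subtracted) = 599.651 cm⁴.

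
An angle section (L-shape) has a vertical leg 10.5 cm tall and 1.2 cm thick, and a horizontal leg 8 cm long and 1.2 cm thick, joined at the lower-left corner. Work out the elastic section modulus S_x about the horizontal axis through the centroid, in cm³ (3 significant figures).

S_x ≈ 31.6 cm³

Treat the section as a set of non-overlapping primitives; coordinates are from the bounding-box lower-left.
Vertical leg: 1.2 × 10.5, A = 12.6 cm², y = 5.25 cm, Ī = 115.76 cm⁴.
Horizontal leg (remainder): 6.8 × 1.2, A = 8.16 cm², y = 0.6 cm, Ī = 0.9792 cm⁴.
Centroid: ȳ = ΣA·y / ΣA = 3.4223 cm.
Transfer each piece to the horizontal axis through the centroid using Ī + A·d² with d = y − 3.4223:
  vertical leg: d = 1.8277 cm → contributes +157.85 cm⁴
  horizontal leg (remainder): d = -2.8223 cm → contributes +65.975 cm⁴
Total I = 223.83 cm⁴.
Extreme fibre distance c = 7.0777 cm; S = I/c = 31.624 cm³.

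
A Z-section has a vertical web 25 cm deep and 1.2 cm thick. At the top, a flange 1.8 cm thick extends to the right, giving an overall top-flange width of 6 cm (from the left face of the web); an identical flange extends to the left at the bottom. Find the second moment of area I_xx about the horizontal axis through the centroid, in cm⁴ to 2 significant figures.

Split into non-overlapping primitives; take the origin at the lower-left of the bounding box.
Web: 1.2 × 25, A = 30 cm², y = 12.5 cm, Ī = 1 563 cm⁴.
Top flange (beyond web): 4.8 × 1.8, A = 8.64 cm², y = 24.1 cm, Ī = 2.333 cm⁴.
Bottom flange (beyond web): 4.8 × 1.8, A = 8.64 cm², y = 0.9 cm, Ī = 2.333 cm⁴.
Centroid: ȳ = ΣA·y / ΣA = 12.5 cm.
Transfer each piece to the horizontal axis through the centroid using Ī + A·d² with d = y − 12.5:
  web: d = 0 cm → contributes +1 563 cm⁴
  top flange (beyond web): d = 11.6 cm → contributes +1 165 cm⁴
  bottom flange (beyond web): d = -11.6 cm → contributes +1 165 cm⁴
Total I = 3 892 cm⁴.

I_xx ≈ 3900 cm⁴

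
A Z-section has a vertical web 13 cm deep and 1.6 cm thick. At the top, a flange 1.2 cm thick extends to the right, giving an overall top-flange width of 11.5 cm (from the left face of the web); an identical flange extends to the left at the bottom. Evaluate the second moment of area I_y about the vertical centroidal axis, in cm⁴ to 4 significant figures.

I_y ≈ 984.1 cm⁴

Treat the section as a set of non-overlapping primitives; coordinates are from the bounding-box lower-left.
Web: 1.6 × 13, A = 20.8 cm², x = 10.7 cm, Ī = 4.43733 cm⁴.
Top flange (beyond web): 9.9 × 1.2, A = 11.88 cm², x = 16.45 cm, Ī = 97.0299 cm⁴.
Bottom flange (beyond web): 9.9 × 1.2, A = 11.88 cm², x = 4.95 cm, Ī = 97.0299 cm⁴.
Centroid: x̄ = ΣA·x / ΣA = 10.7 cm.
Transfer each piece to the vertical centroidal axis using Ī + A·d² with d = x − 10.7:
  web: d = 0 cm → contributes +4.43733 cm⁴
  top flange (beyond web): d = 5.75 cm → contributes +489.812 cm⁴
  bottom flange (beyond web): d = -5.75 cm → contributes +489.812 cm⁴
Total I = 984.062 cm⁴.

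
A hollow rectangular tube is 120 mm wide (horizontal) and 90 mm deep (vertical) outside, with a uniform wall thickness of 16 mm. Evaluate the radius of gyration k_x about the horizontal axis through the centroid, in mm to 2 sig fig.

k_x ≈ 32 mm

Split into non-overlapping primitives; take the origin at the lower-left of the bounding box.
Outer rectangle: 120 × 90, A = 10 800 mm², y = 45 mm, Ī = 7 290 000 mm⁴.
Inner void (subtracted): 88 × 58, A = 5 104 mm², y = 45 mm, Ī = 1 430 821 mm⁴.
By symmetry the centroid is at mid-height, ȳ = 45 mm.
All pieces are centred on the horizontal axis through the centroid, so I = ΣĪ (holes subtracted) = 5 859 179 mm⁴.
Radius of gyration: k = √(I/A) = √(5 859 179 / 5 696) = 32.07 mm.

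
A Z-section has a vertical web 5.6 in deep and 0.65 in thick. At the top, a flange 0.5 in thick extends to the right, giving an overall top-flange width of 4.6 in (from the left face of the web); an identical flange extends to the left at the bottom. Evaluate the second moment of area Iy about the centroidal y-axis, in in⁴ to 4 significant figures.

Break the section into simple shapes (no overlaps), measuring from the bottom-left corner of the bounding box.
Web: 0.65 × 5.6, A = 3.64 in², x = 4.275 in, Ī = 0.128158 in⁴.
Top flange (beyond web): 3.95 × 0.5, A = 1.975 in², x = 6.575 in, Ī = 2.56791 in⁴.
Bottom flange (beyond web): 3.95 × 0.5, A = 1.975 in², x = 1.975 in, Ī = 2.56791 in⁴.
Centroid: x̄ = ΣA·x / ΣA = 4.275 in.
Transfer each piece to the centroidal y-axis using Ī + A·d² with d = x − 4.275:
  web: d = 0 in → contributes +0.128158 in⁴
  top flange (beyond web): d = 2.3 in → contributes +13.0157 in⁴
  bottom flange (beyond web): d = -2.3 in → contributes +13.0157 in⁴
Total I = 26.1595 in⁴.

Iy ≈ 26.16 in⁴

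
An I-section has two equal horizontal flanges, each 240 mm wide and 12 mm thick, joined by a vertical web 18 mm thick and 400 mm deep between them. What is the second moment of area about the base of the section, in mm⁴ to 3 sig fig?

I_base ≈ 9.23 × 10⁸ mm⁴

Treat the section as a set of non-overlapping primitives; coordinates are from the bounding-box lower-left.
Bottom flange: 240 × 12, A = 2 880 mm², y = 6 mm, Ī = 34 560 mm⁴.
Web: 18 × 400, A = 7 200 mm², y = 212 mm, Ī = 96 000 000 mm⁴.
Top flange: 240 × 12, A = 2 880 mm², y = 418 mm, Ī = 34 560 mm⁴.
Transfer each piece to the base of the section using Ī + A·d² with d = y − 0:
  bottom flange: d = 6 mm → contributes +138 240 mm⁴
  web: d = 212 mm → contributes +419 596 800 mm⁴
  top flange: d = 418 mm → contributes +503 239 680 mm⁴
Total I = 922 974 720 mm⁴.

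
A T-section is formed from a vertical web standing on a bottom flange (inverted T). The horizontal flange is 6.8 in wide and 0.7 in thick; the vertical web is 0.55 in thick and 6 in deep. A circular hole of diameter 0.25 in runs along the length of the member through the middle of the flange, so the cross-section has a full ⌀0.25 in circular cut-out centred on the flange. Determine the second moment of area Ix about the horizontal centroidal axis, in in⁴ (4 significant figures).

Ix ≈ 31.87 in⁴

Break the section into simple shapes (no overlaps), measuring from the bottom-left corner of the bounding box.
Flange: 6.8 × 0.7, A = 4.76 in², y = 0.35 in, Ī = 0.194367 in⁴.
Web: 0.55 × 6, A = 3.3 in², y = 3.7 in, Ī = 9.9 in⁴.
Hole (subtracted): ⌀0.25, A = 0.0490874 in², y = 0.35 in, Ī = 0.000191748 in⁴.
Centroid: ȳ = ΣA·y / ΣA = 1.72999 in.
Transfer each piece to the horizontal centroidal axis using Ī + A·d² with d = y − 1.72999:
  flange: d = -1.37999 in → contributes +9.25921 in⁴
  web: d = 1.97001 in → contributes +22.7071 in⁴
  hole: d = -1.37999 in → contributes −0.0936728 in⁴
Total I = 31.8726 in⁴.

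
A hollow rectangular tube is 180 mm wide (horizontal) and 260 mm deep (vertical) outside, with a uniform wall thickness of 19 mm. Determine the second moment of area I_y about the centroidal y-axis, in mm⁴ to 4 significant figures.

I_y ≈ 7.339 × 10⁷ mm⁴

Split into non-overlapping primitives; take the origin at the lower-left of the bounding box.
Outer rectangle: 180 × 260, A = 46 800 mm², x = 90 mm, Ī = 126 360 000 mm⁴.
Inner void (subtracted): 142 × 222, A = 31 524 mm², x = 90 mm, Ī = 52 970 828 mm⁴.
By symmetry the centroid is at mid-width, x̄ = 90 mm.
All pieces are centred on the centroidal y-axis, so I = ΣĪ (holes subtracted) = 73 389 172 mm⁴.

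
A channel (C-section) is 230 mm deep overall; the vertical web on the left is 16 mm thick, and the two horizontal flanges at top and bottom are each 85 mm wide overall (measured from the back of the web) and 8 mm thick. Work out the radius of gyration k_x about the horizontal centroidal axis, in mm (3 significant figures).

Split into non-overlapping primitives; take the origin at the lower-left of the bounding box.
Web: 16 × 230, A = 3 680 mm², y = 115 mm, Ī = 16 222 667 mm⁴.
Top flange (beyond web): 69 × 8, A = 552 mm², y = 226 mm, Ī = 2 944 mm⁴.
Bottom flange (beyond web): 69 × 8, A = 552 mm², y = 4 mm, Ī = 2 944 mm⁴.
By symmetry the centroid is at mid-height, ȳ = 115 mm.
Transfer each piece to the horizontal centroidal axis using Ī + A·d² with d = y − 115:
  web: d = 0 mm → contributes +16 222 667 mm⁴
  top flange (beyond web): d = 111 mm → contributes +6 804 136 mm⁴
  bottom flange (beyond web): d = -111 mm → contributes +6 804 136 mm⁴
Total I = 29 830 939 mm⁴.
Radius of gyration: k = √(I/A) = √(29 830 939 / 4 784) = 78.966 mm.

k_x ≈ 79.0 mm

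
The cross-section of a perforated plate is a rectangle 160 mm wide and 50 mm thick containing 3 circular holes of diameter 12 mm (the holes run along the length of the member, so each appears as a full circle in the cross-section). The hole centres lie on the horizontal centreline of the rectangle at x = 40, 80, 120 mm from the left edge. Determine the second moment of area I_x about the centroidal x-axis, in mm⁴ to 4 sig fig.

I_x ≈ 1.664 × 10⁶ mm⁴

Decompose the section into non-overlapping parts with the origin at the bottom-left of its bounding rectangle.
Plate: 160 × 50, A = 8 000 mm², y = 25 mm, Ī = 1 666 667 mm⁴.
Hole 1 (subtracted): ⌀12, A = 113.097 mm², y = 25 mm, Ī = 1017.88 mm⁴.
Hole 2 (subtracted): ⌀12, A = 113.097 mm², y = 25 mm, Ī = 1017.88 mm⁴.
Hole 3 (subtracted): ⌀12, A = 113.097 mm², y = 25 mm, Ī = 1017.88 mm⁴.
By symmetry the centroid is at mid-height, ȳ = 25 mm.
All pieces are centred on the centroidal x-axis, so I = ΣĪ (holes subtracted) = 1 663 613 mm⁴.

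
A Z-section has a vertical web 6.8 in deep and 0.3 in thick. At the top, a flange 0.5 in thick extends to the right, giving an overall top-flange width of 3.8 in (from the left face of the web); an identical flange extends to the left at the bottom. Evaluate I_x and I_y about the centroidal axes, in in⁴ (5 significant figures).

I_x ≈ 42.662 in⁴, I_y ≈ 16.223 in⁴

Split into non-overlapping primitives; take the origin at the lower-left of the bounding box.
Web: 0.3 × 6.8, A = 2.04 in², y = 3.4 in, Ī = 7.8608 in⁴.
Top flange (beyond web): 3.5 × 0.5, A = 1.75 in², y = 6.55 in, Ī = 0.03645833 in⁴.
Bottom flange (beyond web): 3.5 × 0.5, A = 1.75 in², y = 0.25 in, Ī = 0.03645833 in⁴.
Centroid: ȳ = ΣA·y / ΣA = 3.4 in.
Transfer each piece to the centroidal x-axis using Ī + A·d² with d = y − 3.4:
  web: d = 0 in → contributes +7.8608 in⁴
  top flange (beyond web): d = 3.15 in → contributes +17.40083 in⁴
  bottom flange (beyond web): d = -3.15 in → contributes +17.40083 in⁴
Total I = 42.66247 in⁴.
For the y-axis: x̄ = 3.65 in.
Repeating about the centroidal y-axis gives I_y = 16.22322 in⁴.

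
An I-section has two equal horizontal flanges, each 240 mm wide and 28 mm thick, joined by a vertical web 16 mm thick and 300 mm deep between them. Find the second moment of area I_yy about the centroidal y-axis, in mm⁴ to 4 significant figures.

Split into non-overlapping primitives; take the origin at the lower-left of the bounding box.
Bottom flange: 240 × 28, A = 6 720 mm², x = 120 mm, Ī = 32 256 000 mm⁴.
Web: 16 × 300, A = 4 800 mm², x = 120 mm, Ī = 102 400 mm⁴.
Top flange: 240 × 28, A = 6 720 mm², x = 120 mm, Ī = 32 256 000 mm⁴.
By symmetry the centroid is at mid-width, x̄ = 120 mm.
All pieces are centred on the centroidal y-axis, so I = ΣĪ = 64 614 400 mm⁴.

I_yy ≈ 6.461 × 10⁷ mm⁴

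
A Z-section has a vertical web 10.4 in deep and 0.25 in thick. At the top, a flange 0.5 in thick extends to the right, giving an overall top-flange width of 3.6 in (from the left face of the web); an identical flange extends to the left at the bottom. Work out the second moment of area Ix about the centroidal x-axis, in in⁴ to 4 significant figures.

Break the section into simple shapes (no overlaps), measuring from the bottom-left corner of the bounding box.
Web: 0.25 × 10.4, A = 2.6 in², y = 5.2 in, Ī = 23.4347 in⁴.
Top flange (beyond web): 3.35 × 0.5, A = 1.675 in², y = 10.15 in, Ī = 0.0348958 in⁴.
Bottom flange (beyond web): 3.35 × 0.5, A = 1.675 in², y = 0.25 in, Ī = 0.0348958 in⁴.
Centroid: ȳ = ΣA·y / ΣA = 5.2 in.
Transfer each piece to the centroidal x-axis using Ī + A·d² with d = y − 5.2:
  web: d = 0 in → contributes +23.4347 in⁴
  top flange (beyond web): d = 4.95 in → contributes +41.0766 in⁴
  bottom flange (beyond web): d = -4.95 in → contributes +41.0766 in⁴
Total I = 105.588 in⁴.

Ix ≈ 105.6 in⁴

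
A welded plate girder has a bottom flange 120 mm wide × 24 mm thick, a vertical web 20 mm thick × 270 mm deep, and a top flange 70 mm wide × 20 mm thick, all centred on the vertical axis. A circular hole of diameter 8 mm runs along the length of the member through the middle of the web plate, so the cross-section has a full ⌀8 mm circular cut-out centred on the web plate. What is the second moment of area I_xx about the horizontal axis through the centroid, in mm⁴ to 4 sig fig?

I_xx ≈ 1.196 × 10⁸ mm⁴

Decompose the section into non-overlapping parts with the origin at the bottom-left of its bounding rectangle.
Bottom plate: 120 × 24, A = 2 880 mm², y = 12 mm, Ī = 138 240 mm⁴.
Web plate: 20 × 270, A = 5 400 mm², y = 159 mm, Ī = 32 805 000 mm⁴.
Top plate: 70 × 20, A = 1 400 mm², y = 304 mm, Ī = 46666.7 mm⁴.
Hole (subtracted): ⌀8, A = 50.2655 mm², y = 159 mm, Ī = 201.062 mm⁴.
Centroid: ȳ = ΣA·y / ΣA = 136.117 mm.
Transfer each piece to the horizontal axis through the centroid using Ī + A·d² with d = y − 136.117:
  bottom plate: d = -124.117 mm → contributes +44 504 519 mm⁴
  web plate: d = 22.8833 mm → contributes +35 632 683 mm⁴
  top plate: d = 167.883 mm → contributes +39 505 385 mm⁴
  hole: d = 22.8833 mm → contributes −26522.3 mm⁴
Total I = 119 616 064 mm⁴.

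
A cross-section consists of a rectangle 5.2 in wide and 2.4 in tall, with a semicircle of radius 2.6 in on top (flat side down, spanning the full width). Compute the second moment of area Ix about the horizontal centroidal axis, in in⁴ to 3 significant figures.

Ix ≈ 41.4 in⁴

Treat the section as a set of non-overlapping primitives; coordinates are from the bounding-box lower-left.
Rectangular body: 5.2 × 2.4, A = 12.48 in², y = 1.2 in, Ī = 5.9904 in⁴.
Semicircular cap: semicircle r = 2.6, A = 10.619 in², y = 3.5035 in, Ī = 5.0156 in⁴.
Centroid: ȳ = ΣA·y / ΣA = 2.2589 in.
Transfer each piece to the horizontal centroidal axis using Ī + A·d² with d = y − 2.2589:
  rectangular body: d = -1.0589 in → contributes +19.984 in⁴
  semicircular cap: d = 1.2446 in → contributes +21.463 in⁴
Total I = 41.447 in⁴.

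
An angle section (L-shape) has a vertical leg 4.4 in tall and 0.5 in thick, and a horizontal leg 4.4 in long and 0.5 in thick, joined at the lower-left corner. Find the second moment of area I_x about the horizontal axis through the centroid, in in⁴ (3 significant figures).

Treat the section as a set of non-overlapping primitives; coordinates are from the bounding-box lower-left.
Vertical leg: 0.5 × 4.4, A = 2.2 in², y = 2.2 in, Ī = 3.5493 in⁴.
Horizontal leg (remainder): 3.9 × 0.5, A = 1.95 in², y = 0.25 in, Ī = 0.040625 in⁴.
Centroid: ȳ = ΣA·y / ΣA = 1.2837 in.
Transfer each piece to the horizontal axis through the centroid using Ī + A·d² with d = y − 1.2837:
  vertical leg: d = 0.91627 in → contributes +5.3963 in⁴
  horizontal leg (remainder): d = -1.0337 in → contributes +2.1244 in⁴
Total I = 7.5207 in⁴.

I_x ≈ 7.52 in⁴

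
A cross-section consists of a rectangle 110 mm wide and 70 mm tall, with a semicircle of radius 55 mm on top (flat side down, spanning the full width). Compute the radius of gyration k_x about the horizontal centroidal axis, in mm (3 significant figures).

k_x ≈ 33.7 mm

Decompose the section into non-overlapping parts with the origin at the bottom-left of its bounding rectangle.
Rectangular body: 110 × 70, A = 7 700 mm², y = 35 mm, Ī = 3 144 167 mm⁴.
Semicircular cap: semicircle r = 55, A = 4751.7 mm², y = 93.343 mm, Ī = 1 004 345 mm⁴.
Centroid: ȳ = ΣA·y / ΣA = 57.264 mm.
Transfer each piece to the horizontal centroidal axis using Ī + A·d² with d = y − 57.264:
  rectangular body: d = -22.264 mm → contributes +6 960 974 mm⁴
  semicircular cap: d = 36.079 mm → contributes +7 189 430 mm⁴
Total I = 14 150 404 mm⁴.
Radius of gyration: k = √(I/A) = √(14 150 404 / 12 452) = 33.711 mm.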